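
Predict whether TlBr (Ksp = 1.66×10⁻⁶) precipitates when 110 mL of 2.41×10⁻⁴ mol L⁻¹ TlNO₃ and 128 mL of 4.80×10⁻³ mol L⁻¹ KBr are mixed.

Total volume after mixing = 110 + 128 = 238 mL.
[Tl⁺] = (2.41×10⁻⁴)(110)/238 = 1.11×10⁻⁴ mol L⁻¹
[Br⁻] = (4.80×10⁻³)(128)/238 = 2.58×10⁻³ mol L⁻¹
Q = [Tl⁺][Br⁻] = 2.88×10⁻⁷
Q < Ksp (2.88×10⁻⁷ vs 1.66×10⁻⁶); the solution remains unsaturated and no precipitate forms.

No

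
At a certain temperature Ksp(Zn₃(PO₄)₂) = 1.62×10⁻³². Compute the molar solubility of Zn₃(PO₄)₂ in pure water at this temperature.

1.72×10⁻⁷ M

Zn₃(PO₄)₂(s) ⇌ 3 Zn²⁺(aq) + 2 PO₄³⁻(aq)
If s mol/L of Zn₃(PO₄)₂ dissolves, [Zn²⁺] = 3s and [PO₄³⁻] = 2s.
Ksp = [Zn²⁺]^3[PO₄³⁻]^2 = (3s)^3 · (2s)^2 = 108s^5
108s^5 = 1.62×10⁻³²  ⇒  s^5 = 1.50×10⁻³⁴
s = (1.50×10⁻³⁴)^(1/5) = 1.72×10⁻⁷ mol L⁻¹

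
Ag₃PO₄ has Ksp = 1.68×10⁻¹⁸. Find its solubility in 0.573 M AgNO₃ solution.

8.93×10⁻¹⁸ M

Ag₃PO₄(s) ⇌ 3 Ag⁺(aq) + PO₄³⁻(aq)
Ag⁺ is already present at 0.573 M. If s mol/L of Ag₃PO₄ dissolves, [PO₄³⁻] = s while [Ag⁺] ≈ 0.573 M.
Ksp = [Ag⁺]^3[PO₄³⁻] = (0.573)^3s
s = 1.68×10⁻¹⁸ / (0.573)^3 = 8.93×10⁻¹⁸
s = 8.93×10⁻¹⁸ M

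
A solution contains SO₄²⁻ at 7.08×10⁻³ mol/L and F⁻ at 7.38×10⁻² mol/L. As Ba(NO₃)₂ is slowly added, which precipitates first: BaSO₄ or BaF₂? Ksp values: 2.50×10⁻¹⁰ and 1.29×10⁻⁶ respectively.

The threshold for precipitation is Q = Ksp.
For BaSO₄: [Ba²⁺] = (Ksp/[SO₄²⁻]) = 3.53×10⁻⁸ mol/L
For BaF₂: [Ba²⁺] = (Ksp/[F⁻]^2) = 2.37×10⁻⁴ mol/L
Since BaSO₄ needs less Ba²⁺ to reach saturation, it precipitates first.

BaSO₄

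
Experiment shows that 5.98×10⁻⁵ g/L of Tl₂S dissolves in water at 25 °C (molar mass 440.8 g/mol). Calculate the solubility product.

Molar solubility s = (5.98×10⁻⁵ g/L) / (440.8 g/mol) = 1.3566×10⁻⁷ mol/L
Tl₂S(s) ⇌ 2 Tl⁺(aq) + S²⁻(aq)
If s mol/L of Tl₂S dissolves, [Tl⁺] = 2s and [S²⁻] = s.
Ksp = [Tl⁺]^2[S²⁻] = (2s)^2 · s = 4s^3
Ksp = 4 × (1.3566×10⁻⁷)^3 = 9.99×10⁻²¹

Ksp = 9.99×10⁻²¹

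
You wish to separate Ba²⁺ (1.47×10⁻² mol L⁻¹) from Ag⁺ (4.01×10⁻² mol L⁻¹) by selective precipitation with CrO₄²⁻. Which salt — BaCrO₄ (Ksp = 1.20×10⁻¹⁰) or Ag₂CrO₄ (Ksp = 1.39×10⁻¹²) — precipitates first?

Precipitation begins when Q = Ksp.
For BaCrO₄: [CrO₄²⁻] = (Ksp/[Ba²⁺]) = 8.16×10⁻⁹ mol L⁻¹
For Ag₂CrO₄: [CrO₄²⁻] = (Ksp/[Ag⁺]^2) = 8.64×10⁻¹⁰ mol L⁻¹
The smaller threshold [CrO₄²⁻] is reached first, so Ag₂CrO₄ precipitates first.

Ag₂CrO₄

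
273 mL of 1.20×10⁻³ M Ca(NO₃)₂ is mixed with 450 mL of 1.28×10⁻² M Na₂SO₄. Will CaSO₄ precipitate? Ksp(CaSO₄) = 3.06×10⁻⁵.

No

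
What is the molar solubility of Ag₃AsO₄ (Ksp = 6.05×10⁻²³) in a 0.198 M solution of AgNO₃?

7.79×10⁻²¹ M

Ag₃AsO₄(s) ⇌ 3 Ag⁺(aq) + AsO₄³⁻(aq)
The solution already contains Ag⁺ at 0.198 M. Let s be the molar solubility of Ag₃AsO₄.
[Ag⁺] ≈ 0.198 M (common ion dominates); [AsO₄³⁻] = s.
Ksp = [Ag⁺]^3[AsO₄³⁻] = (0.198)^3s
s = 6.05×10⁻²³ / (0.198)^3 = 7.79×10⁻²¹
s = 7.79×10⁻²¹ M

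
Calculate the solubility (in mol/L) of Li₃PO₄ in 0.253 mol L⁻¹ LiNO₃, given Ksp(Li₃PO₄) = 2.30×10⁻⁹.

Li₃PO₄(s) ⇌ 3 Li⁺(aq) + PO₄³⁻(aq)
The solution already contains Li⁺ at 0.253 mol L⁻¹. Let s be the molar solubility of Li₃PO₄.
[Li⁺] ≈ 0.253 mol L⁻¹ (common ion dominates); [PO₄³⁻] = s.
Ksp = [Li⁺]^3[PO₄³⁻] = (0.253)^3s
s = 2.30×10⁻⁹ / (0.253)^3 = 1.42×10⁻⁷
s = 1.42×10⁻⁷ mol L⁻¹

1.42×10⁻⁷ M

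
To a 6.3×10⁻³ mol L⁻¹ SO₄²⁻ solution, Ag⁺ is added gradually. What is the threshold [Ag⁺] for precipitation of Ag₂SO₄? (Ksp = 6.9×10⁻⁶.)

3.3×10⁻² M

Precipitation begins when Q = Ksp.
Ag₂SO₄(s) ⇌ 2 Ag⁺(aq) + SO₄²⁻(aq)
Ksp = [Ag⁺]^2[SO₄²⁻] = [Ag⁺]^2(6.3×10⁻³)
[Ag⁺]^2 = 6.9×10⁻⁶ / (6.3×10⁻³) = 1.1×10⁻³
[Ag⁺] = 3.3×10⁻² mol L⁻¹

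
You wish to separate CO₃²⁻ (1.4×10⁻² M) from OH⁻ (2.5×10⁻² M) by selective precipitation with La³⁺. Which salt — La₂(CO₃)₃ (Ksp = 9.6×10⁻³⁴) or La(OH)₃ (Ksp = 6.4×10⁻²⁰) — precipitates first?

La(OH)₃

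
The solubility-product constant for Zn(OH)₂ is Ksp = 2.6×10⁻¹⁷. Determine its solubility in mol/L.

1.9×10⁻⁶ M

Zn(OH)₂(s) ⇌ Zn²⁺(aq) + 2 OH⁻(aq)
Let s be the molar solubility. Then [Zn²⁺] = s and [OH⁻] = 2s.
Ksp = [Zn²⁺][OH⁻]^2 = s · (2s)^2 = 4s^3
4s^3 = 2.6×10⁻¹⁷  ⇒  s^3 = 6.5×10⁻¹⁸
s = 1.9×10⁻⁶ M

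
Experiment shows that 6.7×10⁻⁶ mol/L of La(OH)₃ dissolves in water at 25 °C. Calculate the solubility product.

Ksp = 5.4×10⁻²⁰

La(OH)₃(s) ⇌ La³⁺(aq) + 3 OH⁻(aq)
If s mol/L of La(OH)₃ dissolves, [La³⁺] = s and [OH⁻] = 3s.
Ksp = [La³⁺][OH⁻]^3 = s · (3s)^3 = 27s^4
Ksp = 27 × (6.7×10⁻⁶)^4 = 5.4×10⁻²⁰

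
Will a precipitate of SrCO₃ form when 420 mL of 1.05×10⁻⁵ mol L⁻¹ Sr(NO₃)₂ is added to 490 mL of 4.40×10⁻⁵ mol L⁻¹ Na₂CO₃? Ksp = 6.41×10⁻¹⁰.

No

The combined volume is 910 mL.
[Sr²⁺] = (1.05×10⁻⁵)(420)/910 = 4.85×10⁻⁶ mol L⁻¹
[CO₃²⁻] = (4.40×10⁻⁵)(490)/910 = 2.37×10⁻⁵ mol L⁻¹
Q = [Sr²⁺][CO₃²⁻] = 1.15×10⁻¹⁰
Since Q (1.15×10⁻¹⁰) is less than Ksp (6.41×10⁻¹⁰), no SrCO₃ precipitates.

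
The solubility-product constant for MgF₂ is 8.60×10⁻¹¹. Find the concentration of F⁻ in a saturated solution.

5.56×10⁻⁴ M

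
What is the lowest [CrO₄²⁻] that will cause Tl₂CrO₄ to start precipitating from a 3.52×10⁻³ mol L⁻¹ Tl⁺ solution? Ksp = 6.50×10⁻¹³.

The threshold for precipitation is Q = Ksp.
Tl₂CrO₄(s) ⇌ 2 Tl⁺(aq) + CrO₄²⁻(aq)
Ksp = [Tl⁺]^2[CrO₄²⁻] = [CrO₄²⁻](3.52×10⁻³)^2
[CrO₄²⁻] = 6.50×10⁻¹³ / (3.52×10⁻³)^2 = 5.25×10⁻⁸
[CrO₄²⁻] = 5.25×10⁻⁸ mol L⁻¹

5.25×10⁻⁸ M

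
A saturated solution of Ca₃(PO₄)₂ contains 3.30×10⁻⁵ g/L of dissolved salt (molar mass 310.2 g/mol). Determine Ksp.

Molar solubility s = (3.30×10⁻⁵ g/L) / (310.2 g/mol) = 1.0638×10⁻⁷ mol/L
Ca₃(PO₄)₂(s) ⇌ 3 Ca²⁺(aq) + 2 PO₄³⁻(aq)
For each mole of Ca₃(PO₄)₂ that dissolves per liter, [Ca²⁺] = 3s and [PO₄³⁻] = 2s; let s denote this solubility.
Ksp = [Ca²⁺]^3[PO₄³⁻]^2 = (3s)^3 · (2s)^2 = 108s^5
Ksp = 108 × (1.0638×10⁻⁷)^5 = 1.47×10⁻³³

Ksp = 1.47×10⁻³³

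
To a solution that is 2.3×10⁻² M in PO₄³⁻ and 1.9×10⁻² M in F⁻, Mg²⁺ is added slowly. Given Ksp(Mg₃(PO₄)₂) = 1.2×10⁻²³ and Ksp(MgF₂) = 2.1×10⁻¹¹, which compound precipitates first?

The threshold for precipitation is Q = Ksp.
For Mg₃(PO₄)₂: [Mg²⁺] = (Ksp/[PO₄³⁻]^2)^(1/3) = 2.8×10⁻⁷ M
For MgF₂: [Mg²⁺] = (Ksp/[F⁻]^2) = 5.8×10⁻⁸ M
MgF₂ requires the lower [Mg²⁺], so it precipitates first.

MgF₂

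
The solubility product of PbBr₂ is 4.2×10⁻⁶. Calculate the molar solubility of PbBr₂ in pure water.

1.0×10⁻² M

PbBr₂(s) ⇌ Pb²⁺(aq) + 2 Br⁻(aq)
Call the molar solubility s, so that [Pb²⁺] = s and [Br⁻] = 2s.
Ksp = [Pb²⁺][Br⁻]^2 = s · (2s)^2 = 4s^3
4s^3 = 4.2×10⁻⁶  ⇒  s^3 = 1.1×10⁻⁶
s = (1.1×10⁻⁶)^(1/3) = 1.0×10⁻² M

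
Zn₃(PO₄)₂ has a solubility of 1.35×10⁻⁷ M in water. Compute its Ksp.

Ksp = 4.84×10⁻³³

Zn₃(PO₄)₂(s) ⇌ 3 Zn²⁺(aq) + 2 PO₄³⁻(aq)
Let s be the molar solubility. Then [Zn²⁺] = 3s and [PO₄³⁻] = 2s.
Ksp = [Zn²⁺]^3[PO₄³⁻]^2 = (3s)^3 · (2s)^2 = 108s^5
Ksp = 108 × (1.35×10⁻⁷)^5 = 4.84×10⁻³³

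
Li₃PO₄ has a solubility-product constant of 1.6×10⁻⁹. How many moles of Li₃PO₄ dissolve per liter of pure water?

Li₃PO₄(s) ⇌ 3 Li⁺(aq) + PO₄³⁻(aq)
Call the molar solubility s, so that [Li⁺] = 3s and [PO₄³⁻] = s.
Ksp = [Li⁺]^3[PO₄³⁻] = (3s)^3 · s = 27s^4
27s^4 = 1.6×10⁻⁹  ⇒  s^4 = 5.9×10⁻¹¹
s = (5.9×10⁻¹¹)^(1/4) = 2.8×10⁻³ mol/L

2.8×10⁻³ M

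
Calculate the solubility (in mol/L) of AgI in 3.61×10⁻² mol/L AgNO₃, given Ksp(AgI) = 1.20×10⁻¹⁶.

3.32×10⁻¹⁵ M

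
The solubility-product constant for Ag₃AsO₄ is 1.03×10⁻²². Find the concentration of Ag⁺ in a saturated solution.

4.19×10⁻⁶ M

Ag₃AsO₄(s) ⇌ 3 Ag⁺(aq) + AsO₄³⁻(aq)
Let s be the molar solubility. Then [Ag⁺] = 3s and [AsO₄³⁻] = s.
Ksp = [Ag⁺]^3[AsO₄³⁻] = (3s)^3 · s = 27s^4 = 1.03×10⁻²²
s = 1.40×10⁻⁶ mol L⁻¹
[Ag⁺] = 3s = 4.19×10⁻⁶ mol L⁻¹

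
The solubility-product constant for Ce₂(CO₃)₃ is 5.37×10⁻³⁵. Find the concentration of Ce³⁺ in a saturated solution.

Ce₂(CO₃)₃(s) ⇌ 2 Ce³⁺(aq) + 3 CO₃²⁻(aq)
If s mol/L of Ce₂(CO₃)₃ dissolves, [Ce³⁺] = 2s and [CO₃²⁻] = 3s.
Ksp = [Ce³⁺]^2[CO₃²⁻]^3 = (2s)^2 · (3s)^3 = 108s^5 = 5.37×10⁻³⁵
s = 5.49×10⁻⁸ mol/L
[Ce³⁺] = 2s = 1.10×10⁻⁷ mol/L

1.10×10⁻⁷ M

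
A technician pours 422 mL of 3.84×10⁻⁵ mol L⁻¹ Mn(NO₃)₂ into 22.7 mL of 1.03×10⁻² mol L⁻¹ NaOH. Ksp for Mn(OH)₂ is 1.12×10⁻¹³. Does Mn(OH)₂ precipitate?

After mixing, V = 422 mL + 22.7 mL = 444.7 mL.
[Mn²⁺] = (3.84×10⁻⁵)(422)/444.7 = 3.64×10⁻⁵ mol L⁻¹
[OH⁻] = (1.03×10⁻²)(22.7)/444.7 = 5.26×10⁻⁴ mol L⁻¹
Q = [Mn²⁺][OH⁻]^2 = 1.01×10⁻¹¹
Since Q (1.01×10⁻¹¹) exceeds Ksp (1.12×10⁻¹³), Mn(OH)₂ will precipitate.

Yes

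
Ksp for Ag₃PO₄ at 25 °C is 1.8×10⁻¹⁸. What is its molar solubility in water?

Ag₃PO₄(s) ⇌ 3 Ag⁺(aq) + PO₄³⁻(aq)
For each mole of Ag₃PO₄ that dissolves per liter, [Ag⁺] = 3s and [PO₄³⁻] = s; let s denote this solubility.
Ksp = [Ag⁺]^3[PO₄³⁻] = (3s)^3 · s = 27s^4
27s^4 = 1.8×10⁻¹⁸  ⇒  s^4 = 6.7×10⁻²⁰
s = (6.7×10⁻²⁰)^(1/4) = 1.6×10⁻⁵ mol L⁻¹

1.6×10⁻⁵ M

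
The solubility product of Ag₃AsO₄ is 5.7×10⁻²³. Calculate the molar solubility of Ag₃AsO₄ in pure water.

1.2×10⁻⁶ M

Ag₃AsO₄(s) ⇌ 3 Ag⁺(aq) + AsO₄³⁻(aq)
Let s be the molar solubility. Then [Ag⁺] = 3s and [AsO₄³⁻] = s.
Ksp = [Ag⁺]^3[AsO₄³⁻] = (3s)^3 · s = 27s^4
27s^4 = 5.7×10⁻²³  ⇒  s^4 = 2.1×10⁻²⁴
Taking the 4th root, s = 1.2×10⁻⁶ M.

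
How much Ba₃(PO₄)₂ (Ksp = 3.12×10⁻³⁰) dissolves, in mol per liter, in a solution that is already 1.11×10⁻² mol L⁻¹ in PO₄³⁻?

Ba₃(PO₄)₂(s) ⇌ 3 Ba²⁺(aq) + 2 PO₄³⁻(aq)
With PO₄³⁻ already at 1.11×10⁻² mol L⁻¹ and s small, take [PO₄³⁻] ≈ 1.11×10⁻² mol L⁻¹ and [Ba²⁺] = 3s.
Ksp = [Ba²⁺]^3[PO₄³⁻]^2 = (3s)^3(1.11×10⁻²)^2
(3s)^3 = 3.12×10⁻³⁰ / (1.11×10⁻²)^2 = 2.53×10⁻²⁶
s = 9.79×10⁻¹⁰ mol L⁻¹

9.79×10⁻¹⁰ M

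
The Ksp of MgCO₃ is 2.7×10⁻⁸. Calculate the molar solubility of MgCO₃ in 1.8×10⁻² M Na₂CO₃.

1.5×10⁻⁶ M

MgCO₃(s) ⇌ Mg²⁺(aq) + CO₃²⁻(aq)
CO₃²⁻ is already present at 1.8×10⁻² M. If s mol/L of MgCO₃ dissolves, [Mg²⁺] = s while [CO₃²⁻] ≈ 1.8×10⁻² M.
Ksp = [Mg²⁺][CO₃²⁻] = s(1.8×10⁻²)
s = 2.7×10⁻⁸ / (1.8×10⁻²) = 1.5×10⁻⁶
s = 1.5×10⁻⁶ M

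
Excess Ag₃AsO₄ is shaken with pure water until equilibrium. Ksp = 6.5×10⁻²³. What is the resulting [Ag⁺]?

3.7×10⁻⁶ M

Ag₃AsO₄(s) ⇌ 3 Ag⁺(aq) + AsO₄³⁻(aq)
For each mole of Ag₃AsO₄ that dissolves per liter, [Ag⁺] = 3s and [AsO₄³⁻] = s; let s denote this solubility.
Ksp = [Ag⁺]^3[AsO₄³⁻] = (3s)^3 · s = 27s^4 = 6.5×10⁻²³
s = 1.2×10⁻⁶ mol/L
[Ag⁺] = 3s = 3.7×10⁻⁶ mol/L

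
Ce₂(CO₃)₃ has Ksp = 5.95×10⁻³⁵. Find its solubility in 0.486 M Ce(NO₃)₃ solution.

2.11×10⁻¹² M

Ce₂(CO₃)₃(s) ⇌ 2 Ce³⁺(aq) + 3 CO₃²⁻(aq)
Ce³⁺ is already present at 0.486 M. If s mol/L of Ce₂(CO₃)₃ dissolves, [CO₃²⁻] = 3s while [Ce³⁺] ≈ 0.486 M.
Ksp = [Ce³⁺]^2[CO₃²⁻]^3 = (0.486)^2(3s)^3
(3s)^3 = 5.95×10⁻³⁵ / (0.486)^2 = 2.52×10⁻³⁴
s = 2.11×10⁻¹² M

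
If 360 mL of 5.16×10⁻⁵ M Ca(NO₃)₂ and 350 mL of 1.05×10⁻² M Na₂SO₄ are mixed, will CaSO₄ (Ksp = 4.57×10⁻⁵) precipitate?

No

Total volume after mixing = 360 + 350 = 710 mL.
[Ca²⁺] = (5.16×10⁻⁵)(360)/710 = 2.62×10⁻⁵ M
[SO₄²⁻] = (1.05×10⁻²)(350)/710 = 5.18×10⁻³ M
Q = [Ca²⁺][SO₄²⁻] = 1.35×10⁻⁷
Q = 1.35×10⁻⁷ < Ksp = 4.57×10⁻⁵, so the solution is unsaturated and no precipitate forms.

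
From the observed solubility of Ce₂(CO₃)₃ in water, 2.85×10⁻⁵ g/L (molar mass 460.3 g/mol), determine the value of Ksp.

Ksp = 9.83×10⁻³⁵

Convert to molarity: s = 2.85×10⁻⁵ / 460.3 = 6.1916×10⁻⁸ mol/L
Ce₂(CO₃)₃(s) ⇌ 2 Ce³⁺(aq) + 3 CO₃²⁻(aq)
If s mol/L of Ce₂(CO₃)₃ dissolves, [Ce³⁺] = 2s and [CO₃²⁻] = 3s.
Ksp = [Ce³⁺]^2[CO₃²⁻]^3 = (2s)^2 · (3s)^3 = 108s^5
Ksp = 108 × (6.1916×10⁻⁸)^5 = 9.83×10⁻³⁵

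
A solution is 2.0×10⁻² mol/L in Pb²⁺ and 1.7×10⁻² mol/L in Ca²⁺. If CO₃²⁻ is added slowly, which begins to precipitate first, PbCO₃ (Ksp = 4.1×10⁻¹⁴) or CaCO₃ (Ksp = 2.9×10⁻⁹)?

Each salt precipitates once Q = Ksp for that salt.
For PbCO₃: [CO₃²⁻] = (Ksp/[Pb²⁺]) = 2.1×10⁻¹² mol/L
For CaCO₃: [CO₃²⁻] = (Ksp/[Ca²⁺]) = 1.7×10⁻⁷ mol/L
PbCO₃ requires the lower [CO₃²⁻], so it precipitates first.

PbCO₃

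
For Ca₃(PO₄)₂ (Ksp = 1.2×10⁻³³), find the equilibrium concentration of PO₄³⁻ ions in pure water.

2.0×10⁻⁷ M

Ca₃(PO₄)₂(s) ⇌ 3 Ca²⁺(aq) + 2 PO₄³⁻(aq)
With molar solubility s: [Ca²⁺] = 3s, [PO₄³⁻] = 2s.
Ksp = [Ca²⁺]^3[PO₄³⁻]^2 = (3s)^3 · (2s)^2 = 108s^5 = 1.2×10⁻³³
s = 1.0×10⁻⁷ mol/L
[PO₄³⁻] = 2s = 2.0×10⁻⁷ mol/L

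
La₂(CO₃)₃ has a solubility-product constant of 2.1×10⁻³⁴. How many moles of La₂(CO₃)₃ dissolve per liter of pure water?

7.2×10⁻⁸ M

La₂(CO₃)₃(s) ⇌ 2 La³⁺(aq) + 3 CO₃²⁻(aq)
Call the molar solubility s, so that [La³⁺] = 2s and [CO₃²⁻] = 3s.
Ksp = [La³⁺]^2[CO₃²⁻]^3 = (2s)^2 · (3s)^3 = 108s^5
108s^5 = 2.1×10⁻³⁴  ⇒  s^5 = 1.9×10⁻³⁶
s = (1.9×10⁻³⁶)^(1/5) = 7.2×10⁻⁸ mol/L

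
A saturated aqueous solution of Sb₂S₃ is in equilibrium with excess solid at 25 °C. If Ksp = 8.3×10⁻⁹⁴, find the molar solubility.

9.5×10⁻²⁰ M

Sb₂S₃(s) ⇌ 2 Sb³⁺(aq) + 3 S²⁻(aq)
For each mole of Sb₂S₃ that dissolves per liter, [Sb³⁺] = 2s and [S²⁻] = 3s; let s denote this solubility.
Ksp = [Sb³⁺]^2[S²⁻]^3 = (2s)^2 · (3s)^3 = 108s^5
108s^5 = 8.3×10⁻⁹⁴  ⇒  s^5 = 7.7×10⁻⁹⁶
s = 9.5×10⁻²⁰ mol/L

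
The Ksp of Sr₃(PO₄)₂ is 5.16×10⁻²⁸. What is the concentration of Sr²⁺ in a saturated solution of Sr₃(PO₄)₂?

Sr₃(PO₄)₂(s) ⇌ 3 Sr²⁺(aq) + 2 PO₄³⁻(aq)
If s mol/L of Sr₃(PO₄)₂ dissolves, [Sr²⁺] = 3s and [PO₄³⁻] = 2s.
Ksp = [Sr²⁺]^3[PO₄³⁻]^2 = (3s)^3 · (2s)^2 = 108s^5 = 5.16×10⁻²⁸
s = 1.37×10⁻⁶ mol L⁻¹
[Sr²⁺] = 3s = 4.10×10⁻⁶ mol L⁻¹

4.10×10⁻⁶ M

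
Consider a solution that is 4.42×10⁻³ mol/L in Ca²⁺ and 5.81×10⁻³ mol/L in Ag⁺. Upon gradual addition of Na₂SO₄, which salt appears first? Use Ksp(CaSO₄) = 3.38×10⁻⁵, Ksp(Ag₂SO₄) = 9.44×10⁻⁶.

CaSO₄

Precipitation of each salt begins when its ion product equals Ksp.
For CaSO₄: [SO₄²⁻] = (Ksp/[Ca²⁺]) = 7.65×10⁻³ mol/L
For Ag₂SO₄: [SO₄²⁻] = (Ksp/[Ag⁺]^2) = 0.280 mol/L
The smaller threshold [SO₄²⁻] is reached first, so CaSO₄ precipitates first.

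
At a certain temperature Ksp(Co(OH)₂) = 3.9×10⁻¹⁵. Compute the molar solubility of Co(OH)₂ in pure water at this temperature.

Co(OH)₂(s) ⇌ Co²⁺(aq) + 2 OH⁻(aq)
Call the molar solubility s, so that [Co²⁺] = s and [OH⁻] = 2s.
Ksp = [Co²⁺][OH⁻]^2 = s · (2s)^2 = 4s^3
4s^3 = 3.9×10⁻¹⁵  ⇒  s^3 = 9.8×10⁻¹⁶
Taking the 3rd root, s = 9.9×10⁻⁶ mol/L.

9.9×10⁻⁶ M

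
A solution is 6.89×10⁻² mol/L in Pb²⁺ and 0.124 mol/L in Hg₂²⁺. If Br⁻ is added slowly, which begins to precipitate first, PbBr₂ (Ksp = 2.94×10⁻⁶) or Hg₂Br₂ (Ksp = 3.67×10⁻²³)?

Hg₂Br₂

The threshold for precipitation is Q = Ksp.
For PbBr₂: [Br⁻] = (Ksp/[Pb²⁺])^(1/2) = 6.53×10⁻³ mol/L
For Hg₂Br₂: [Br⁻] = (Ksp/[Hg₂²⁺])^(1/2) = 1.72×10⁻¹¹ mol/L
Since Hg₂Br₂ needs less Br⁻ to reach saturation, it precipitates first.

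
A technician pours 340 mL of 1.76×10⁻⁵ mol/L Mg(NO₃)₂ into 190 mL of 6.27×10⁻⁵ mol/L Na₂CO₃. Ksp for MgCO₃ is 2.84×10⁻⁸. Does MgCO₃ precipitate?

Total volume after mixing = 340 + 190 = 530 mL.
[Mg²⁺] = (1.76×10⁻⁵)(340)/530 = 1.13×10⁻⁵ mol/L
[CO₃²⁻] = (6.27×10⁻⁵)(190)/530 = 2.25×10⁻⁵ mol/L
Q = [Mg²⁺][CO₃²⁻] = 2.54×10⁻¹⁰
Since Q (2.54×10⁻¹⁰) is less than Ksp (2.84×10⁻⁸), no MgCO₃ precipitates.

No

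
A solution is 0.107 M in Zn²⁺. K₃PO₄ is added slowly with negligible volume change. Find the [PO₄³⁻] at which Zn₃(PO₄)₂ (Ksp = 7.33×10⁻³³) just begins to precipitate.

2.45×10⁻¹⁵ M

The threshold for precipitation is Q = Ksp.
Zn₃(PO₄)₂(s) ⇌ 3 Zn²⁺(aq) + 2 PO₄³⁻(aq)
Ksp = [Zn²⁺]^3[PO₄³⁻]^2 = [PO₄³⁻]^2(0.107)^3
[PO₄³⁻]^2 = 7.33×10⁻³³ / (0.107)^3 = 5.98×10⁻³⁰
[PO₄³⁻] = 2.45×10⁻¹⁵ M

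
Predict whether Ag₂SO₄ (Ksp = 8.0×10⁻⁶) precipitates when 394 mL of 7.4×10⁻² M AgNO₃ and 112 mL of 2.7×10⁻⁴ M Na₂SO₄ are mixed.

No

The combined volume is 506 mL.
[Ag⁺] = (7.4×10⁻²)(394)/506 = 5.8×10⁻² M
[SO₄²⁻] = (2.7×10⁻⁴)(112)/506 = 6.0×10⁻⁵ M
Q = [Ag⁺]^2[SO₄²⁻] = 2.0×10⁻⁷
Q = 2.0×10⁻⁷ < Ksp = 8.0×10⁻⁶, so the solution is unsaturated and no precipitate forms.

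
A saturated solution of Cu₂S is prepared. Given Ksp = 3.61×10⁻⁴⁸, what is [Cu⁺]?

1.93×10⁻¹⁶ M

Cu₂S(s) ⇌ 2 Cu⁺(aq) + S²⁻(aq)
If s mol/L of Cu₂S dissolves, [Cu⁺] = 2s and [S²⁻] = s.
Ksp = [Cu⁺]^2[S²⁻] = (2s)^2 · s = 4s^3 = 3.61×10⁻⁴⁸
s = 9.66×10⁻¹⁷ mol L⁻¹
[Cu⁺] = 2s = 1.93×10⁻¹⁶ mol L⁻¹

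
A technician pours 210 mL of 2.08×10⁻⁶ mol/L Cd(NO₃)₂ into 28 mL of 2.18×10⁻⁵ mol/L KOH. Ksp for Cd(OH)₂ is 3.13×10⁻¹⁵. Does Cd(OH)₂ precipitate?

No

The combined volume is 238 mL.
[Cd²⁺] = (2.08×10⁻⁶)(210)/238 = 1.84×10⁻⁶ mol/L
[OH⁻] = (2.18×10⁻⁵)(28)/238 = 2.56×10⁻⁶ mol/L
Q = [Cd²⁺][OH⁻]^2 = 1.21×10⁻¹⁷
Q = 1.21×10⁻¹⁷ < Ksp = 3.13×10⁻¹⁵, so the solution is unsaturated and no precipitate forms.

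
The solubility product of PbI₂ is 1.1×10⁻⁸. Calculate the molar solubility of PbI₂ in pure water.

PbI₂(s) ⇌ Pb²⁺(aq) + 2 I⁻(aq)
Call the molar solubility s, so that [Pb²⁺] = s and [I⁻] = 2s.
Ksp = [Pb²⁺][I⁻]^2 = s · (2s)^2 = 4s^3
4s^3 = 1.1×10⁻⁸  ⇒  s^3 = 2.8×10⁻⁹
Taking the 3rd root, s = 1.4×10⁻³ mol/L.

1.4×10⁻³ M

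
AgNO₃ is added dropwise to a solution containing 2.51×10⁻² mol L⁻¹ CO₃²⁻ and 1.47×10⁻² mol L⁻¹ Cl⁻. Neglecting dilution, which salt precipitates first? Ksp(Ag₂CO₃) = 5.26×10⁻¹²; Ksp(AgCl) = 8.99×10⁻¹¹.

The threshold for precipitation is Q = Ksp.
For Ag₂CO₃: [Ag⁺] = (Ksp/[CO₃²⁻])^(1/2) = 1.45×10⁻⁵ mol L⁻¹
For AgCl: [Ag⁺] = (Ksp/[Cl⁻]) = 6.12×10⁻⁹ mol L⁻¹
The smaller threshold [Ag⁺] is reached first, so AgCl precipitates first.

AgCl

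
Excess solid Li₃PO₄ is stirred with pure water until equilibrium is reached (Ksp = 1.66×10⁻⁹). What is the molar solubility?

2.80×10⁻³ M

Li₃PO₄(s) ⇌ 3 Li⁺(aq) + PO₄³⁻(aq)
For each mole of Li₃PO₄ that dissolves per liter, [Li⁺] = 3s and [PO₄³⁻] = s; let s denote this solubility.
Ksp = [Li⁺]^3[PO₄³⁻] = (3s)^3 · s = 27s^4
27s^4 = 1.66×10⁻⁹  ⇒  s^4 = 6.15×10⁻¹¹
s = (6.15×10⁻¹¹)^(1/4) = 2.80×10⁻³ mol L⁻¹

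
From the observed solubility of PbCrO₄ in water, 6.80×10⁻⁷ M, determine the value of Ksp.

PbCrO₄(s) ⇌ Pb²⁺(aq) + CrO₄²⁻(aq)
If s mol/L of PbCrO₄ dissolves, [Pb²⁺] = s and [CrO₄²⁻] = s.
Ksp = [Pb²⁺][CrO₄²⁻] = s · s = s^2
Ksp = (6.80×10⁻⁷)^2 = 4.62×10⁻¹³

Ksp = 4.62×10⁻¹³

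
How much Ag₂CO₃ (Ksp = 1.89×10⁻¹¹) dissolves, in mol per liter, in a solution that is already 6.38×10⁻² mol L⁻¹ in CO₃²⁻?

8.61×10⁻⁶ M

Ag₂CO₃(s) ⇌ 2 Ag⁺(aq) + CO₃²⁻(aq)
The solution already contains CO₃²⁻ at 6.38×10⁻² mol L⁻¹. Let s be the molar solubility of Ag₂CO₃.
[CO₃²⁻] ≈ 6.38×10⁻² mol L⁻¹ (common ion dominates); [Ag⁺] = 2s.
Ksp = [Ag⁺]^2[CO₃²⁻] = (2s)^2(6.38×10⁻²)
(2s)^2 = 1.89×10⁻¹¹ / (6.38×10⁻²) = 2.96×10⁻¹⁰
s = 8.61×10⁻⁶ mol L⁻¹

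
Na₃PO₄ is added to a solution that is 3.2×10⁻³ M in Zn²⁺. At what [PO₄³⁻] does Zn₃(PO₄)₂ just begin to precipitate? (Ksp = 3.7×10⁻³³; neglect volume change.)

Precipitation of each salt begins when its ion product equals Ksp.
Zn₃(PO₄)₂(s) ⇌ 3 Zn²⁺(aq) + 2 PO₄³⁻(aq)
Ksp = [Zn²⁺]^3[PO₄³⁻]^2 = [PO₄³⁻]^2(3.2×10⁻³)^3
[PO₄³⁻]^2 = 3.7×10⁻³³ / (3.2×10⁻³)^3 = 1.1×10⁻²⁵
[PO₄³⁻] = 3.4×10⁻¹³ M

3.4×10⁻¹³ M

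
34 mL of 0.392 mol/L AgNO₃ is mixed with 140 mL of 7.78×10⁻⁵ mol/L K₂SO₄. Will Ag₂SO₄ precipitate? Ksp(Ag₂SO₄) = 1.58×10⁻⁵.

The combined volume is 174 mL.
[Ag⁺] = (0.392)(34)/174 = 7.66×10⁻² mol/L
[SO₄²⁻] = (7.78×10⁻⁵)(140)/174 = 6.26×10⁻⁵ mol/L
Q = [Ag⁺]^2[SO₄²⁻] = 3.67×10⁻⁷
Since Q (3.67×10⁻⁷) is less than Ksp (1.58×10⁻⁵), no Ag₂SO₄ precipitates.

No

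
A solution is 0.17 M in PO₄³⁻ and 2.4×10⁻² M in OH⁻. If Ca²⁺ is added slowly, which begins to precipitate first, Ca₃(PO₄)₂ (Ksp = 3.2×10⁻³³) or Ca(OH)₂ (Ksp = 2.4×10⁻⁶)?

The threshold for precipitation is Q = Ksp.
For Ca₃(PO₄)₂: [Ca²⁺] = (Ksp/[PO₄³⁻]^2)^(1/3) = 4.8×10⁻¹¹ M
For Ca(OH)₂: [Ca²⁺] = (Ksp/[OH⁻]^2) = 4.2×10⁻³ M
Ca₃(PO₄)₂ requires the lower [Ca²⁺], so it precipitates first.

Ca₃(PO₄)₂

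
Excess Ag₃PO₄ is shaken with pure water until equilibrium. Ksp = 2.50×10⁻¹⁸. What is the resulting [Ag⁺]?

5.23×10⁻⁵ M

Ag₃PO₄(s) ⇌ 3 Ag⁺(aq) + PO₄³⁻(aq)
Call the molar solubility s, so that [Ag⁺] = 3s and [PO₄³⁻] = s.
Ksp = [Ag⁺]^3[PO₄³⁻] = (3s)^3 · s = 27s^4 = 2.50×10⁻¹⁸
s = 1.74×10⁻⁵ mol/L
[Ag⁺] = 3s = 5.23×10⁻⁵ mol/L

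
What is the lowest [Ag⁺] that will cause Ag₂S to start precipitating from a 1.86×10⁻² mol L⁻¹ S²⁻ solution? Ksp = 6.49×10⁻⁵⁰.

1.87×10⁻²⁴ M

Each salt precipitates once Q = Ksp for that salt.
Ag₂S(s) ⇌ 2 Ag⁺(aq) + S²⁻(aq)
Ksp = [Ag⁺]^2[S²⁻] = [Ag⁺]^2(1.86×10⁻²)
[Ag⁺]^2 = 6.49×10⁻⁵⁰ / (1.86×10⁻²) = 3.49×10⁻⁴⁸
[Ag⁺] = 1.87×10⁻²⁴ mol L⁻¹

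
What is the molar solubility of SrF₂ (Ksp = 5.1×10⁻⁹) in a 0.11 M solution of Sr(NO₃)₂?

SrF₂(s) ⇌ Sr²⁺(aq) + 2 F⁻(aq)
Let s be the solubility of SrF₂ here. The common ion gives [Sr²⁺] ≈ 0.11 M, and [F⁻] = 2s.
Ksp = [Sr²⁺][F⁻]^2 = (0.11)(2s)^2
(2s)^2 = 5.1×10⁻⁹ / (0.11) = 4.6×10⁻⁸
s = 1.1×10⁻⁴ M

1.1×10⁻⁴ M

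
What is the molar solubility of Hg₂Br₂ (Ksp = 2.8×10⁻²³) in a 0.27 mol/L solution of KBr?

Hg₂Br₂(s) ⇌ Hg₂²⁺(aq) + 2 Br⁻(aq)
Let s be the solubility of Hg₂Br₂ here. The common ion gives [Br⁻] ≈ 0.27 mol/L, and [Hg₂²⁺] = s.
Ksp = [Hg₂²⁺][Br⁻]^2 = s(0.27)^2
s = 2.8×10⁻²³ / (0.27)^2 = 3.8×10⁻²²
s = 3.8×10⁻²² mol/L

3.8×10⁻²² M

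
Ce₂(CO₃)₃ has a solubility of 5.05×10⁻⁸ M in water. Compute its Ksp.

Ce₂(CO₃)₃(s) ⇌ 2 Ce³⁺(aq) + 3 CO₃²⁻(aq)
Let s be the molar solubility. Then [Ce³⁺] = 2s and [CO₃²⁻] = 3s.
Ksp = [Ce³⁺]^2[CO₃²⁻]^3 = (2s)^2 · (3s)^3 = 108s^5
Ksp = 108 × (5.05×10⁻⁸)^5 = 3.55×10⁻³⁵

Ksp = 3.55×10⁻³⁵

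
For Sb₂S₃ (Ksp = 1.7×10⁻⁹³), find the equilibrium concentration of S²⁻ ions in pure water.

Sb₂S₃(s) ⇌ 2 Sb³⁺(aq) + 3 S²⁻(aq)
Let s be the molar solubility. Then [Sb³⁺] = 2s and [S²⁻] = 3s.
Ksp = [Sb³⁺]^2[S²⁻]^3 = (2s)^2 · (3s)^3 = 108s^5 = 1.7×10⁻⁹³
s = 1.1×10⁻¹⁹ mol L⁻¹
[S²⁻] = 3s = 3.3×10⁻¹⁹ mol L⁻¹

3.3×10⁻¹⁹ M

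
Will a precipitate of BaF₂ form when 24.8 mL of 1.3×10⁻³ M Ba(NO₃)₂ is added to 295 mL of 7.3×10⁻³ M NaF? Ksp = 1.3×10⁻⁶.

No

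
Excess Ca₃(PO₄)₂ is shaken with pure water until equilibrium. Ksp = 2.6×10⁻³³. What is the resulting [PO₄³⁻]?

Ca₃(PO₄)₂(s) ⇌ 3 Ca²⁺(aq) + 2 PO₄³⁻(aq)
With molar solubility s: [Ca²⁺] = 3s, [PO₄³⁻] = 2s.
Ksp = [Ca²⁺]^3[PO₄³⁻]^2 = (3s)^3 · (2s)^2 = 108s^5 = 2.6×10⁻³³
s = 1.2×10⁻⁷ mol/L
[PO₄³⁻] = 2s = 2.4×10⁻⁷ mol/L

2.4×10⁻⁷ M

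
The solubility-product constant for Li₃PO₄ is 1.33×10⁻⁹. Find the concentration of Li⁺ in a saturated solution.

7.95×10⁻³ M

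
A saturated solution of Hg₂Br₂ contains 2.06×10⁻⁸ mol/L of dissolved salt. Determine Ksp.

Ksp = 3.50×10⁻²³

Hg₂Br₂(s) ⇌ Hg₂²⁺(aq) + 2 Br⁻(aq)
For each mole of Hg₂Br₂ that dissolves per liter, [Hg₂²⁺] = s and [Br⁻] = 2s; let s denote this solubility.
Ksp = [Hg₂²⁺][Br⁻]^2 = s · (2s)^2 = 4s^3
Ksp = 4 × (2.06×10⁻⁸)^3 = 3.50×10⁻²³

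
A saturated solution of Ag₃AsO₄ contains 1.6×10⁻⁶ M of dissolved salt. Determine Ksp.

Ksp = 1.8×10⁻²²

Ag₃AsO₄(s) ⇌ 3 Ag⁺(aq) + AsO₄³⁻(aq)
With molar solubility s: [Ag⁺] = 3s, [AsO₄³⁻] = s.
Ksp = [Ag⁺]^3[AsO₄³⁻] = (3s)^3 · s = 27s^4
Ksp = 27 × (1.6×10⁻⁶)^4 = 1.8×10⁻²²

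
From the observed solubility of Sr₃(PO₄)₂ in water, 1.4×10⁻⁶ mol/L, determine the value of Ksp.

Ksp = 5.8×10⁻²⁸

Sr₃(PO₄)₂(s) ⇌ 3 Sr²⁺(aq) + 2 PO₄³⁻(aq)
For each mole of Sr₃(PO₄)₂ that dissolves per liter, [Sr²⁺] = 3s and [PO₄³⁻] = 2s; let s denote this solubility.
Ksp = [Sr²⁺]^3[PO₄³⁻]^2 = (3s)^3 · (2s)^2 = 108s^5
Ksp = 108 × (1.4×10⁻⁶)^5 = 5.8×10⁻²⁸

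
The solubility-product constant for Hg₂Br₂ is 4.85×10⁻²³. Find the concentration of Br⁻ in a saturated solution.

Hg₂Br₂(s) ⇌ Hg₂²⁺(aq) + 2 Br⁻(aq)
Let s be the molar solubility. Then [Hg₂²⁺] = s and [Br⁻] = 2s.
Ksp = [Hg₂²⁺][Br⁻]^2 = s · (2s)^2 = 4s^3 = 4.85×10⁻²³
s = 2.30×10⁻⁸ M
[Br⁻] = 2s = 4.59×10⁻⁸ M

4.59×10⁻⁸ M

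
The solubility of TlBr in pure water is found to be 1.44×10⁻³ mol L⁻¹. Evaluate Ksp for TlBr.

Ksp = 2.07×10⁻⁶

TlBr(s) ⇌ Tl⁺(aq) + Br⁻(aq)
For each mole of TlBr that dissolves per liter, [Tl⁺] = s and [Br⁻] = s; let s denote this solubility.
Ksp = [Tl⁺][Br⁻] = s · s = s^2
Ksp = (1.44×10⁻³)^2 = 2.07×10⁻⁶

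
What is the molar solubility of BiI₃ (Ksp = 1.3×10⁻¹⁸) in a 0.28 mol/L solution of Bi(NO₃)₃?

5.6×10⁻⁷ M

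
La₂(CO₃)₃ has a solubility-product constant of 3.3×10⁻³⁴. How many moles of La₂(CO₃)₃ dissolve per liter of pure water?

La₂(CO₃)₃(s) ⇌ 2 La³⁺(aq) + 3 CO₃²⁻(aq)
If s mol/L of La₂(CO₃)₃ dissolves, [La³⁺] = 2s and [CO₃²⁻] = 3s.
Ksp = [La³⁺]^2[CO₃²⁻]^3 = (2s)^2 · (3s)^3 = 108s^5
108s^5 = 3.3×10⁻³⁴  ⇒  s^5 = 3.1×10⁻³⁶
s = (3.1×10⁻³⁶)^(1/5) = 7.9×10⁻⁸ mol/L

7.9×10⁻⁸ M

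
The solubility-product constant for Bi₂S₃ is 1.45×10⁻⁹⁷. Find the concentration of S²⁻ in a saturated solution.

Bi₂S₃(s) ⇌ 2 Bi³⁺(aq) + 3 S²⁻(aq)
Let s be the molar solubility. Then [Bi³⁺] = 2s and [S²⁻] = 3s.
Ksp = [Bi³⁺]^2[S²⁻]^3 = (2s)^2 · (3s)^3 = 108s^5 = 1.45×10⁻⁹⁷
s = 1.68×10⁻²⁰ mol L⁻¹
[S²⁻] = 3s = 5.04×10⁻²⁰ mol L⁻¹

5.04×10⁻²⁰ M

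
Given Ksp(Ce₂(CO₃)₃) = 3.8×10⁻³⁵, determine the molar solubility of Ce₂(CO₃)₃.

5.1×10⁻⁸ M

Ce₂(CO₃)₃(s) ⇌ 2 Ce³⁺(aq) + 3 CO₃²⁻(aq)
With molar solubility s: [Ce³⁺] = 2s, [CO₃²⁻] = 3s.
Ksp = [Ce³⁺]^2[CO₃²⁻]^3 = (2s)^2 · (3s)^3 = 108s^5
108s^5 = 3.8×10⁻³⁵  ⇒  s^5 = 3.5×10⁻³⁷
s = 5.1×10⁻⁸ mol L⁻¹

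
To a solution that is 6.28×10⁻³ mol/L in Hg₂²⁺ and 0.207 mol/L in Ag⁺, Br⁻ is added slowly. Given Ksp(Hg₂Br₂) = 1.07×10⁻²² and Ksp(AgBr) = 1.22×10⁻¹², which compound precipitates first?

Precipitation begins when Q = Ksp.
For Hg₂Br₂: [Br⁻] = (Ksp/[Hg₂²⁺])^(1/2) = 1.31×10⁻¹⁰ mol/L
For AgBr: [Br⁻] = (Ksp/[Ag⁺]) = 5.89×10⁻¹² mol/L
The smaller threshold [Br⁻] is reached first, so AgBr precipitates first.

AgBr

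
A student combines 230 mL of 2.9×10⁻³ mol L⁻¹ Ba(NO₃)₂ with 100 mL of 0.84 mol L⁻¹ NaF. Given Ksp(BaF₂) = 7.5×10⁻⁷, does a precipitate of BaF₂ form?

Yes

The combined volume is 330 mL.
[Ba²⁺] = (2.9×10⁻³)(230)/330 = 2.0×10⁻³ mol L⁻¹
[F⁻] = (0.84)(100)/330 = 0.25 mol L⁻¹
Q = [Ba²⁺][F⁻]^2 = 1.3×10⁻⁴
Since Q (1.3×10⁻⁴) exceeds Ksp (7.5×10⁻⁷), BaF₂ will precipitate.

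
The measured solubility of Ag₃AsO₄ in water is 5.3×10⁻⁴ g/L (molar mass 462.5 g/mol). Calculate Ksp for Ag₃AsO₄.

Ksp = 4.7×10⁻²³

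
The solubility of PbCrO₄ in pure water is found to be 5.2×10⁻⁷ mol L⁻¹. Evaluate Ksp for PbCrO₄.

PbCrO₄(s) ⇌ Pb²⁺(aq) + CrO₄²⁻(aq)
Let s be the molar solubility. Then [Pb²⁺] = s and [CrO₄²⁻] = s.
Ksp = [Pb²⁺][CrO₄²⁻] = s · s = s^2
Ksp = (5.2×10⁻⁷)^2 = 2.7×10⁻¹³

Ksp = 2.7×10⁻¹³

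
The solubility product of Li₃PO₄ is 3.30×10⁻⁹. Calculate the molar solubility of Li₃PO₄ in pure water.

Li₃PO₄(s) ⇌ 3 Li⁺(aq) + PO₄³⁻(aq)
For each mole of Li₃PO₄ that dissolves per liter, [Li⁺] = 3s and [PO₄³⁻] = s; let s denote this solubility.
Ksp = [Li⁺]^3[PO₄³⁻] = (3s)^3 · s = 27s^4
27s^4 = 3.30×10⁻⁹  ⇒  s^4 = 1.22×10⁻¹⁰
s = (1.22×10⁻¹⁰)^(1/4) = 3.32×10⁻³ mol/L

3.32×10⁻³ M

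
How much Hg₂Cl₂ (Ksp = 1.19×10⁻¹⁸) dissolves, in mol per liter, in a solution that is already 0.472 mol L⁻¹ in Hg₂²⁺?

7.94×10⁻¹⁰ M

Hg₂Cl₂(s) ⇌ Hg₂²⁺(aq) + 2 Cl⁻(aq)
Let s be the solubility of Hg₂Cl₂ here. The common ion gives [Hg₂²⁺] ≈ 0.472 mol L⁻¹, and [Cl⁻] = 2s.
Ksp = [Hg₂²⁺][Cl⁻]^2 = (0.472)(2s)^2
(2s)^2 = 1.19×10⁻¹⁸ / (0.472) = 2.52×10⁻¹⁸
s = 7.94×10⁻¹⁰ mol L⁻¹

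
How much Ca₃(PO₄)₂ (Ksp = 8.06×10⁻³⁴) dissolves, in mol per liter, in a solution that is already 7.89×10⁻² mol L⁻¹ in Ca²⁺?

6.41×10⁻¹⁶ M

Ca₃(PO₄)₂(s) ⇌ 3 Ca²⁺(aq) + 2 PO₄³⁻(aq)
Ca²⁺ is already present at 7.89×10⁻² mol L⁻¹. If s mol/L of Ca₃(PO₄)₂ dissolves, [PO₄³⁻] = 2s while [Ca²⁺] ≈ 7.89×10⁻² mol L⁻¹.
Ksp = [Ca²⁺]^3[PO₄³⁻]^2 = (7.89×10⁻²)^3(2s)^2
(2s)^2 = 8.06×10⁻³⁴ / (7.89×10⁻²)^3 = 1.64×10⁻³⁰
s = 6.41×10⁻¹⁶ mol L⁻¹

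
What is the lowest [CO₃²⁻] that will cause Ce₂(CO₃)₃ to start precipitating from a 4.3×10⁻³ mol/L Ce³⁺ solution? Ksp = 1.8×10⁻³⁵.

9.9×10⁻¹¹ M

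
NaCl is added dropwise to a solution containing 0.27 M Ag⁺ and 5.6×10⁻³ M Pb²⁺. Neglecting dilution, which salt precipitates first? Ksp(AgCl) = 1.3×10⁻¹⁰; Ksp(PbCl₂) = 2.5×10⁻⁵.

AgCl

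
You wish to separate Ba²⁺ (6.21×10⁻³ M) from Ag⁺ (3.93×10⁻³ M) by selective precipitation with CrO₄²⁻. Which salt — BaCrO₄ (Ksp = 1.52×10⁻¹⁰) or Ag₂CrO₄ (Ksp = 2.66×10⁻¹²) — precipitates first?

The threshold for precipitation is Q = Ksp.
For BaCrO₄: [CrO₄²⁻] = (Ksp/[Ba²⁺]) = 2.45×10⁻⁸ M
For Ag₂CrO₄: [CrO₄²⁻] = (Ksp/[Ag⁺]^2) = 1.72×10⁻⁷ M
BaCrO₄ requires the lower [CrO₄²⁻], so it precipitates first.

BaCrO₄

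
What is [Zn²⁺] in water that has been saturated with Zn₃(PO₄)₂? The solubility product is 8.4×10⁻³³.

4.5×10⁻⁷ M

Zn₃(PO₄)₂(s) ⇌ 3 Zn²⁺(aq) + 2 PO₄³⁻(aq)
Call the molar solubility s, so that [Zn²⁺] = 3s and [PO₄³⁻] = 2s.
Ksp = [Zn²⁺]^3[PO₄³⁻]^2 = (3s)^3 · (2s)^2 = 108s^5 = 8.4×10⁻³³
s = 1.5×10⁻⁷ mol/L
[Zn²⁺] = 3s = 4.5×10⁻⁷ mol/L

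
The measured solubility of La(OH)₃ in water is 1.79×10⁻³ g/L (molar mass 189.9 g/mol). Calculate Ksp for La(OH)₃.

Convert to molarity: s = 1.79×10⁻³ / 189.9 = 9.4260×10⁻⁶ mol/L
La(OH)₃(s) ⇌ La³⁺(aq) + 3 OH⁻(aq)
Let s be the molar solubility. Then [La³⁺] = s and [OH⁻] = 3s.
Ksp = [La³⁺][OH⁻]^3 = s · (3s)^3 = 27s^4
Ksp = 27 × (9.4260×10⁻⁶)^4 = 2.13×10⁻¹⁹

Ksp = 2.13×10⁻¹⁹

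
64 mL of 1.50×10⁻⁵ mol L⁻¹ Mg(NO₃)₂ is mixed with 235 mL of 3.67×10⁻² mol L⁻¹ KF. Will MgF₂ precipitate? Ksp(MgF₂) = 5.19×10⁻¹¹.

After mixing, V = 64 mL + 235 mL = 299 mL.
[Mg²⁺] = (1.50×10⁻⁵)(64)/299 = 3.21×10⁻⁶ mol L⁻¹
[F⁻] = (3.67×10⁻²)(235)/299 = 2.88×10⁻² mol L⁻¹
Q = [Mg²⁺][F⁻]^2 = 2.67×10⁻⁹
Because Q > Ksp (2.67×10⁻⁹ vs 5.19×10⁻¹¹), a precipitate of MgF₂ forms.

Yes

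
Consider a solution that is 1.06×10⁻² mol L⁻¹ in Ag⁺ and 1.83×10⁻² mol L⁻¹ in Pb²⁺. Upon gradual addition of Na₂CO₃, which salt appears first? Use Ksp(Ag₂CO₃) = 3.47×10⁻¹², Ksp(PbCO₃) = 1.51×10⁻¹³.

The threshold for precipitation is Q = Ksp.
For Ag₂CO₃: [CO₃²⁻] = (Ksp/[Ag⁺]^2) = 3.09×10⁻⁸ mol L⁻¹
For PbCO₃: [CO₃²⁻] = (Ksp/[Pb²⁺]) = 8.25×10⁻¹² mol L⁻¹
The smaller threshold [CO₃²⁻] is reached first, so PbCO₃ precipitates first.

PbCO₃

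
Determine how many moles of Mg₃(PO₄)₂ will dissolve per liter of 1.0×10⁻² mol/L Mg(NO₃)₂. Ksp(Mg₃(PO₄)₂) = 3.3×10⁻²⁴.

9.1×10⁻¹⁰ M

Mg₃(PO₄)₂(s) ⇌ 3 Mg²⁺(aq) + 2 PO₄³⁻(aq)
The solution already contains Mg²⁺ at 1.0×10⁻² mol/L. Let s be the molar solubility of Mg₃(PO₄)₂.
[Mg²⁺] ≈ 1.0×10⁻² mol/L (common ion dominates); [PO₄³⁻] = 2s.
Ksp = [Mg²⁺]^3[PO₄³⁻]^2 = (1.0×10⁻²)^3(2s)^2
(2s)^2 = 3.3×10⁻²⁴ / (1.0×10⁻²)^3 = 3.3×10⁻¹⁸
s = 9.1×10⁻¹⁰ mol/L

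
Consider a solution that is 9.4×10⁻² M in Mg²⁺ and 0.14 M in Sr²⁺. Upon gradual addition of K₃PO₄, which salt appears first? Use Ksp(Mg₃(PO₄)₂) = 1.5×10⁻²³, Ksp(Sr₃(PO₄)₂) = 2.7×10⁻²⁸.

Sr₃(PO₄)₂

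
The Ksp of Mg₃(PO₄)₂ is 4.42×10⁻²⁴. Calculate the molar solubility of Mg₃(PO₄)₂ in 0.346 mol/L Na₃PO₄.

1.11×10⁻⁸ M

Mg₃(PO₄)₂(s) ⇌ 3 Mg²⁺(aq) + 2 PO₄³⁻(aq)
PO₄³⁻ is already present at 0.346 mol/L. If s mol/L of Mg₃(PO₄)₂ dissolves, [Mg²⁺] = 3s while [PO₄³⁻] ≈ 0.346 mol/L.
Ksp = [Mg²⁺]^3[PO₄³⁻]^2 = (3s)^3(0.346)^2
(3s)^3 = 4.42×10⁻²⁴ / (0.346)^2 = 3.69×10⁻²³
s = 1.11×10⁻⁸ mol/L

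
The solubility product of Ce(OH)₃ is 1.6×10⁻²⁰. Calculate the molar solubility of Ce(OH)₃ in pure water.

4.9×10⁻⁶ M

Ce(OH)₃(s) ⇌ Ce³⁺(aq) + 3 OH⁻(aq)
Let s be the molar solubility. Then [Ce³⁺] = s and [OH⁻] = 3s.
Ksp = [Ce³⁺][OH⁻]^3 = s · (3s)^3 = 27s^4
27s^4 = 1.6×10⁻²⁰  ⇒  s^4 = 5.9×10⁻²²
Taking the 4th root, s = 4.9×10⁻⁶ M.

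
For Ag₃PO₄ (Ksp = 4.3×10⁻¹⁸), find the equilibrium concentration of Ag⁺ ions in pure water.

Ag₃PO₄(s) ⇌ 3 Ag⁺(aq) + PO₄³⁻(aq)
Call the molar solubility s, so that [Ag⁺] = 3s and [PO₄³⁻] = s.
Ksp = [Ag⁺]^3[PO₄³⁻] = (3s)^3 · s = 27s^4 = 4.3×10⁻¹⁸
s = 2.0×10⁻⁵ mol/L
[Ag⁺] = 3s = 6.0×10⁻⁵ mol/L

6.0×10⁻⁵ M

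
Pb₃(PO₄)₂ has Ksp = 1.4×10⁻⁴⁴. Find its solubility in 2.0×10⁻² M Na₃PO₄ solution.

1.1×10⁻¹⁴ M

Pb₃(PO₄)₂(s) ⇌ 3 Pb²⁺(aq) + 2 PO₄³⁻(aq)
Let s be the solubility of Pb₃(PO₄)₂ here. The common ion gives [PO₄³⁻] ≈ 2.0×10⁻² M, and [Pb²⁺] = 3s.
Ksp = [Pb²⁺]^3[PO₄³⁻]^2 = (3s)^3(2.0×10⁻²)^2
(3s)^3 = 1.4×10⁻⁴⁴ / (2.0×10⁻²)^2 = 3.5×10⁻⁴¹
s = 1.1×10⁻¹⁴ M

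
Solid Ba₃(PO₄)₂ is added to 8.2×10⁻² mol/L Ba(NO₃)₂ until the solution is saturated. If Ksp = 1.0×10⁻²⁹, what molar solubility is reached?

6.7×10⁻¹⁴ M

Ba₃(PO₄)₂(s) ⇌ 3 Ba²⁺(aq) + 2 PO₄³⁻(aq)
Ba²⁺ is already present at 8.2×10⁻² mol/L. If s mol/L of Ba₃(PO₄)₂ dissolves, [PO₄³⁻] = 2s while [Ba²⁺] ≈ 8.2×10⁻² mol/L.
Ksp = [Ba²⁺]^3[PO₄³⁻]^2 = (8.2×10⁻²)^3(2s)^2
(2s)^2 = 1.0×10⁻²⁹ / (8.2×10⁻²)^3 = 1.8×10⁻²⁶
s = 6.7×10⁻¹⁴ mol/L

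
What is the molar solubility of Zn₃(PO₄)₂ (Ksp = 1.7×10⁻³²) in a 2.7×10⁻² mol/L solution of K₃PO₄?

Zn₃(PO₄)₂(s) ⇌ 3 Zn²⁺(aq) + 2 PO₄³⁻(aq)
Let s be the solubility of Zn₃(PO₄)₂ here. The common ion gives [PO₄³⁻] ≈ 2.7×10⁻² mol/L, and [Zn²⁺] = 3s.
Ksp = [Zn²⁺]^3[PO₄³⁻]^2 = (3s)^3(2.7×10⁻²)^2
(3s)^3 = 1.7×10⁻³² / (2.7×10⁻²)^2 = 2.3×10⁻²⁹
s = 9.5×10⁻¹¹ mol/L

9.5×10⁻¹¹ M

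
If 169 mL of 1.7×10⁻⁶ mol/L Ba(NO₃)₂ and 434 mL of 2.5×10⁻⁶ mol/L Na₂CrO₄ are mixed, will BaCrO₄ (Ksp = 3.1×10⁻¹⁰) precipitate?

No

The combined volume is 603 mL.
[Ba²⁺] = (1.7×10⁻⁶)(169)/603 = 4.8×10⁻⁷ mol/L
[CrO₄²⁻] = (2.5×10⁻⁶)(434)/603 = 1.8×10⁻⁶ mol/L
Q = [Ba²⁺][CrO₄²⁻] = 8.6×10⁻¹³
Q = 8.6×10⁻¹³ < Ksp = 3.1×10⁻¹⁰, so the solution is unsaturated and no precipitate forms.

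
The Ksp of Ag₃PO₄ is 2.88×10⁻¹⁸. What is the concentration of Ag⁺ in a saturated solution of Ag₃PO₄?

Ag₃PO₄(s) ⇌ 3 Ag⁺(aq) + PO₄³⁻(aq)
Call the molar solubility s, so that [Ag⁺] = 3s and [PO₄³⁻] = s.
Ksp = [Ag⁺]^3[PO₄³⁻] = (3s)^3 · s = 27s^4 = 2.88×10⁻¹⁸
s = 1.81×10⁻⁵ M
[Ag⁺] = 3s = 5.42×10⁻⁵ M

5.42×10⁻⁵ M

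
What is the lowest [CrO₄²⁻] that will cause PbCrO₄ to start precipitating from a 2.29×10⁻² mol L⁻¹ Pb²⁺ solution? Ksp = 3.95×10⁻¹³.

1.72×10⁻¹¹ M

Precipitation begins when Q = Ksp.
PbCrO₄(s) ⇌ Pb²⁺(aq) + CrO₄²⁻(aq)
Ksp = [Pb²⁺][CrO₄²⁻] = [CrO₄²⁻](2.29×10⁻²)
[CrO₄²⁻] = 3.95×10⁻¹³ / (2.29×10⁻²) = 1.72×10⁻¹¹
[CrO₄²⁻] = 1.72×10⁻¹¹ mol L⁻¹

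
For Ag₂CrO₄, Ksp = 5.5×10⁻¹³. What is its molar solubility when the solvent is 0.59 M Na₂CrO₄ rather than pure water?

4.8×10⁻⁷ M

Ag₂CrO₄(s) ⇌ 2 Ag⁺(aq) + CrO₄²⁻(aq)
Let s be the solubility of Ag₂CrO₄ here. The common ion gives [CrO₄²⁻] ≈ 0.59 M, and [Ag⁺] = 2s.
Ksp = [Ag⁺]^2[CrO₄²⁻] = (2s)^2(0.59)
(2s)^2 = 5.5×10⁻¹³ / (0.59) = 9.3×10⁻¹³
s = 4.8×10⁻⁷ M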